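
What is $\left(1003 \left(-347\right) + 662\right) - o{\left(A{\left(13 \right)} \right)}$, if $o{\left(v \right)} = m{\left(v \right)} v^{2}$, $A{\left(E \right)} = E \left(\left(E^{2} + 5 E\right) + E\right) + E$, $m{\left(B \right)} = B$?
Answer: $-33511170803$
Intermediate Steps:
$A{\left(E \right)} = E + E \left(E^{2} + 6 E\right)$ ($A{\left(E \right)} = E \left(E^{2} + 6 E\right) + E = E + E \left(E^{2} + 6 E\right)$)
$o{\left(v \right)} = v^{3}$ ($o{\left(v \right)} = v v^{2} = v^{3}$)
$\left(1003 \left(-347\right) + 662\right) - o{\left(A{\left(13 \right)} \right)} = \left(1003 \left(-347\right) + 662\right) - \left(13 \left(1 + 13^{2} + 6 \cdot 13\right)\right)^{3} = \left(-348041 + 662\right) - \left(13 \left(1 + 169 + 78\right)\right)^{3} = -347379 - \left(13 \cdot 248\right)^{3} = -347379 - 3224^{3} = -347379 - 33510823424 = -33511170803$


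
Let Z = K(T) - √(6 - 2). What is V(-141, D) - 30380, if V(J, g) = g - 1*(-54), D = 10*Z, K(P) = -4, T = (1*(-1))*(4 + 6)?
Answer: -30386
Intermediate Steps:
T = -10 (T = -1*10 = -10)
Z = -6 (Z = -4 - √(6 - 2) = -4 - √4 = -4 - 1*2 = -4 - 2 = -6)
D = -60 (D = 10*(-6) = -60)
V(J, g) = 54 + g (V(J, g) = g + 54 = 54 + g)
V(-141, D) - 30380 = (54 - 60) - 30380 = -6 - 30380 = -30386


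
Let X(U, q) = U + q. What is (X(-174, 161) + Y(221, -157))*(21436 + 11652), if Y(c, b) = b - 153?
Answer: -10687424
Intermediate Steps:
Y(c, b) = -153 + b
(X(-174, 161) + Y(221, -157))*(21436 + 11652) = ((-174 + 161) + (-153 - 157))*(21436 + 11652) = (-13 - 310)*33088 = -323*33088 = -10687424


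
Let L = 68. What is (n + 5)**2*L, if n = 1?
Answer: 2448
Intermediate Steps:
(n + 5)**2*L = (1 + 5)**2*68 = 6**2*68 = 36*68 = 2448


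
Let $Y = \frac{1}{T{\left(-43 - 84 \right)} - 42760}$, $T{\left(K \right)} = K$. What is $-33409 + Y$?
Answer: $- \frac{1432811784}{42887} \approx -33409.0$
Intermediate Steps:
$Y = - \frac{1}{42887}$ ($Y = \frac{1}{\left(-43 - 84\right) - 42760} = \frac{1}{-127 - 42760} = \frac{1}{-42887} = - \frac{1}{42887} \approx -2.3317 \cdot 10^{-5}$)
$-33409 + Y = -33409 - \frac{1}{42887} = - \frac{1432811784}{42887}$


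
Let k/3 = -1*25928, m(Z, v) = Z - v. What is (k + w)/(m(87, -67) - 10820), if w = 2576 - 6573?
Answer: 81781/10666 ≈ 7.6674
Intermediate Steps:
k = -77784 (k = 3*(-1*25928) = 3*(-25928) = -77784)
w = -3997
(k + w)/(m(87, -67) - 10820) = (-77784 - 3997)/((87 - 1*(-67)) - 10820) = -81781/((87 + 67) - 10820) = -81781/(154 - 10820) = -81781/(-10666) = -81781*(-1/10666) = 81781/10666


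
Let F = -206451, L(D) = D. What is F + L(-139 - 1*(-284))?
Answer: -206306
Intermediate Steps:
F + L(-139 - 1*(-284)) = -206451 + (-139 - 1*(-284)) = -206451 + (-139 + 284) = -206451 + 145 = -206306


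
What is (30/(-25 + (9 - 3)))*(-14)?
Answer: 420/19 ≈ 22.105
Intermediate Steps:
(30/(-25 + (9 - 3)))*(-14) = (30/(-25 + 6))*(-14) = (30/(-19))*(-14) = -1/19*30*(-14) = -30/19*(-14) = 420/19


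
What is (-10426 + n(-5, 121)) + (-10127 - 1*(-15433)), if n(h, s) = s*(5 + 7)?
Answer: -3668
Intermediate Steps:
n(h, s) = 12*s (n(h, s) = s*12 = 12*s)
(-10426 + n(-5, 121)) + (-10127 - 1*(-15433)) = (-10426 + 12*121) + (-10127 - 1*(-15433)) = (-10426 + 1452) + (-10127 + 15433) = -8974 + 5306 = -3668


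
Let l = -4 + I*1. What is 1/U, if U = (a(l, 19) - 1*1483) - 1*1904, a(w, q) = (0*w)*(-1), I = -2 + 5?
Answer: -1/3387 ≈ -0.00029525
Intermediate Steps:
I = 3
l = -1 (l = -4 + 3*1 = -4 + 3 = -1)
a(w, q) = 0 (a(w, q) = 0*(-1) = 0)
U = -3387 (U = (0 - 1*1483) - 1*1904 = (0 - 1483) - 1904 = -1483 - 1904 = -3387)
1/U = 1/(-3387) = -1/3387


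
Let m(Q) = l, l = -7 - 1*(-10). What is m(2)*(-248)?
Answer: -744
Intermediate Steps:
l = 3 (l = -7 + 10 = 3)
m(Q) = 3
m(2)*(-248) = 3*(-248) = -744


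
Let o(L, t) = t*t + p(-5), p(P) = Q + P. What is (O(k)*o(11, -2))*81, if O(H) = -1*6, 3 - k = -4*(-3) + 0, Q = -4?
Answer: 2430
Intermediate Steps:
k = -9 (k = 3 - (-4*(-3) + 0) = 3 - (12 + 0) = 3 - 1*12 = 3 - 12 = -9)
p(P) = -4 + P
o(L, t) = -9 + t² (o(L, t) = t*t + (-4 - 5) = t² - 9 = -9 + t²)
O(H) = -6
(O(k)*o(11, -2))*81 = -6*(-9 + (-2)²)*81 = -6*(-9 + 4)*81 = -6*(-5)*81 = 30*81 = 2430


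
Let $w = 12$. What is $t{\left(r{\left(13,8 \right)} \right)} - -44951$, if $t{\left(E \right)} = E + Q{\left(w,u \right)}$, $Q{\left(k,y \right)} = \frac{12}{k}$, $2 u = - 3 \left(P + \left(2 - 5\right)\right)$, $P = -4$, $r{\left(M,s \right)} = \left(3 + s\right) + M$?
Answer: $44976$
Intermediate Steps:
$r{\left(M,s \right)} = 3 + M + s$
$u = \frac{21}{2}$ ($u = \frac{\left(-3\right) \left(-4 + \left(2 - 5\right)\right)}{2} = \frac{\left(-3\right) \left(-4 - 3\right)}{2} = \frac{\left(-3\right) \left(-7\right)}{2} = \frac{1}{2} \cdot 21 = \frac{21}{2} \approx 10.5$)
$t{\left(E \right)} = 1 + E$ ($t{\left(E \right)} = E + \frac{12}{12} = E + 12 \cdot \frac{1}{12} = E + 1 = 1 + E$)
$t{\left(r{\left(13,8 \right)} \right)} - -44951 = \left(1 + \left(3 + 13 + 8\right)\right) - -44951 = \left(1 + 24\right) + 44951 = 25 + 44951 = 44976$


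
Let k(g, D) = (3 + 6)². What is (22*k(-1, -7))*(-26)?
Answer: -46332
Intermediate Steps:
k(g, D) = 81 (k(g, D) = 9² = 81)
(22*k(-1, -7))*(-26) = (22*81)*(-26) = 1782*(-26) = -46332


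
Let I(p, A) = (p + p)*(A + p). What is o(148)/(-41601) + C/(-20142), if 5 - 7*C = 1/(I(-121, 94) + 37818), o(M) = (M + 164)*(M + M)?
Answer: -3928707972005/1769702546304 ≈ -2.2200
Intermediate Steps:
o(M) = 2*M*(164 + M) (o(M) = (164 + M)*(2*M) = 2*M*(164 + M))
I(p, A) = 2*p*(A + p) (I(p, A) = (2*p)*(A + p) = 2*p*(A + p))
C = 221759/310464 (C = 5/7 - 1/(7*(2*(-121)*(94 - 121) + 37818)) = 5/7 - 1/(7*(2*(-121)*(-27) + 37818)) = 5/7 - 1/(7*(6534 + 37818)) = 5/7 - 1/7/44352 = 5/7 - 1/7*1/44352 = 5/7 - 1/310464 = 221759/310464 ≈ 0.71428)
o(148)/(-41601) + C/(-20142) = (2*148*(164 + 148))/(-41601) + (221759/310464)/(-20142) = (2*148*312)*(-1/41601) + (221759/310464)*(-1/20142) = 92352*(-1/41601) - 221759/6253365888 = -30784/13867 - 221759/6253365888 = -3928707972005/1769702546304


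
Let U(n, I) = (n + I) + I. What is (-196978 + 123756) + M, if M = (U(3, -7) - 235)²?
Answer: -12706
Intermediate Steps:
U(n, I) = n + 2*I (U(n, I) = (I + n) + I = n + 2*I)
M = 60516 (M = ((3 + 2*(-7)) - 235)² = ((3 - 14) - 235)² = (-11 - 235)² = (-246)² = 60516)
(-196978 + 123756) + M = (-196978 + 123756) + 60516 = -73222 + 60516 = -12706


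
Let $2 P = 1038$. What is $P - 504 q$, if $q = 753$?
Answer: $-378993$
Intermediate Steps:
$P = 519$ ($P = \frac{1}{2} \cdot 1038 = 519$)
$P - 504 q = 519 - 379512 = -378993$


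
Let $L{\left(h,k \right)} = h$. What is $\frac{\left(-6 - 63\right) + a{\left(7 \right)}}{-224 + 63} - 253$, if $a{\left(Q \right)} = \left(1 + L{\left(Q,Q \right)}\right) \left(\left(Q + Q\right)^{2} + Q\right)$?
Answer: $- \frac{42288}{161} \approx -262.66$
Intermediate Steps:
$a{\left(Q \right)} = \left(1 + Q\right) \left(Q + 4 Q^{2}\right)$ ($a{\left(Q \right)} = \left(1 + Q\right) \left(\left(Q + Q\right)^{2} + Q\right) = \left(1 + Q\right) \left(\left(2 Q\right)^{2} + Q\right) = \left(1 + Q\right) \left(4 Q^{2} + Q\right) = \left(1 + Q\right) \left(Q + 4 Q^{2}\right)$)
$\frac{\left(-6 - 63\right) + a{\left(7 \right)}}{-224 + 63} - 253 = \frac{\left(-6 - 63\right) + 7 \left(1 + 4 \cdot 7^{2} + 5 \cdot 7\right)}{-224 + 63} - 253 = \frac{-69 + 7 \left(1 + 4 \cdot 49 + 35\right)}{-161} - 253 = \left(-69 + 7 \left(1 + 196 + 35\right)\right) \left(- \frac{1}{161}\right) - 253 = \left(-69 + 7 \cdot 232\right) \left(- \frac{1}{161}\right) - 253 = \left(-69 + 1624\right) \left(- \frac{1}{161}\right) - 253 = 1555 \left(- \frac{1}{161}\right) - 253 = - \frac{1555}{161} - 253 = - \frac{42288}{161}$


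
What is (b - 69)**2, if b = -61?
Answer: 16900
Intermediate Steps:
(b - 69)**2 = (-61 - 69)**2 = (-130)**2 = 16900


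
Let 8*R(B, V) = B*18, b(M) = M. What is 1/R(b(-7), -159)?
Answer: -4/63 ≈ -0.063492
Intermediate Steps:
R(B, V) = 9*B/4 (R(B, V) = (B*18)/8 = (18*B)/8 = 9*B/4)
1/R(b(-7), -159) = 1/((9/4)*(-7)) = 1/(-63/4) = -4/63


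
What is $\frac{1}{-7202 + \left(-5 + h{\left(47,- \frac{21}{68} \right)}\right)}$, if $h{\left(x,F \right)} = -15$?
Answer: $- \frac{1}{7222} \approx -0.00013847$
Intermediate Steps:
$\frac{1}{-7202 + \left(-5 + h{\left(47,- \frac{21}{68} \right)}\right)} = \frac{1}{-7202 - 20} = \frac{1}{-7222} = - \frac{1}{7222}$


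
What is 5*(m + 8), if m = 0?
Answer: 40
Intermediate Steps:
5*(m + 8) = 5*(0 + 8) = 5*8 = 40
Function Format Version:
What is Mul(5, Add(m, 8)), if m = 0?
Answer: 40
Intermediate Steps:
Mul(5, Add(m, 8)) = Mul(5, Add(0, 8)) = Mul(5, 8) = 40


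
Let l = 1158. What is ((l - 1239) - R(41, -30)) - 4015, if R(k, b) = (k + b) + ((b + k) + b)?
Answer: -4088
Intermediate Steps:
R(k, b) = 2*k + 3*b (R(k, b) = (b + k) + (k + 2*b) = 2*k + 3*b)
((l - 1239) - R(41, -30)) - 4015 = ((1158 - 1239) - (2*41 + 3*(-30))) - 4015 = (-81 - (82 - 90)) - 4015 = (-81 - 1*(-8)) - 4015 = (-81 + 8) - 4015 = -73 - 4015 = -4088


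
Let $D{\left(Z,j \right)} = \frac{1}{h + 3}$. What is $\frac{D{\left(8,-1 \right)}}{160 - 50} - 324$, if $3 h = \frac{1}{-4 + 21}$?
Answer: $- \frac{5488509}{16940} \approx -324.0$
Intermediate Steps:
$h = \frac{1}{51}$ ($h = \frac{1}{3 \left(-4 + 21\right)} = \frac{1}{3 \cdot 17} = \frac{1}{3} \cdot \frac{1}{17} = \frac{1}{51} \approx 0.019608$)
$D{\left(Z,j \right)} = \frac{51}{154}$ ($D{\left(Z,j \right)} = \frac{1}{\frac{1}{51} + 3} = \frac{1}{\frac{154}{51}} = \frac{51}{154}$)
$\frac{D{\left(8,-1 \right)}}{160 - 50} - 324 = \frac{51}{154 \left(160 - 50\right)} - 324 = \frac{51}{154 \cdot 110} - 324 = \frac{51}{154} \cdot \frac{1}{110} - 324 = \frac{51}{16940} - 324 = - \frac{5488509}{16940}$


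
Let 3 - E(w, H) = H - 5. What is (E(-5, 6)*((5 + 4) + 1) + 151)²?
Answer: 29241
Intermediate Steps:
E(w, H) = 8 - H (E(w, H) = 3 - (H - 5) = 3 - (-5 + H) = 3 + (5 - H) = 8 - H)
(E(-5, 6)*((5 + 4) + 1) + 151)² = ((8 - 1*6)*((5 + 4) + 1) + 151)² = ((8 - 6)*(9 + 1) + 151)² = (2*10 + 151)² = (20 + 151)² = 171² = 29241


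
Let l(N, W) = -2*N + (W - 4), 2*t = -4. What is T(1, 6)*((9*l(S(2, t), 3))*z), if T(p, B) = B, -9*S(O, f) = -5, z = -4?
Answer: 456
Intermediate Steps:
t = -2 (t = (1/2)*(-4) = -2)
S(O, f) = 5/9 (S(O, f) = -1/9*(-5) = 5/9)
l(N, W) = -4 + W - 2*N (l(N, W) = -2*N + (-4 + W) = -4 + W - 2*N)
T(1, 6)*((9*l(S(2, t), 3))*z) = 6*((9*(-4 + 3 - 2*5/9))*(-4)) = 6*((9*(-4 + 3 - 10/9))*(-4)) = 6*((9*(-19/9))*(-4)) = 6*(-19*(-4)) = 6*76 = 456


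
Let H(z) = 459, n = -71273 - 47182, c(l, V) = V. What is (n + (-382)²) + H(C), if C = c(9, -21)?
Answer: 27928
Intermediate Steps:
C = -21
n = -118455
(n + (-382)²) + H(C) = (-118455 + (-382)²) + 459 = (-118455 + 145924) + 459 = 27469 + 459 = 27928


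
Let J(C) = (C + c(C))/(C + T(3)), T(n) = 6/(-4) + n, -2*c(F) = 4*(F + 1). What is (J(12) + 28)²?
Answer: 529984/729 ≈ 727.00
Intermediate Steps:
c(F) = -2 - 2*F (c(F) = -2*(F + 1) = -2*(1 + F) = -(4 + 4*F)/2 = -2 - 2*F)
T(n) = -3/2 + n (T(n) = -¼*6 + n = -3/2 + n)
J(C) = (-2 - C)/(3/2 + C) (J(C) = (C + (-2 - 2*C))/(C + (-3/2 + 3)) = (-2 - C)/(C + 3/2) = (-2 - C)/(3/2 + C))
(J(12) + 28)² = (2*(-2 - 1*12)/(3 + 2*12) + 28)² = (2*(-2 - 12)/(3 + 24) + 28)² = (2*(-14)/27 + 28)² = (2*(1/27)*(-14) + 28)² = (-28/27 + 28)² = (728/27)² = 529984/729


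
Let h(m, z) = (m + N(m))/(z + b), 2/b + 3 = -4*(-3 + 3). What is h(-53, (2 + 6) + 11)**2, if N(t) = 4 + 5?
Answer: 144/25 ≈ 5.7600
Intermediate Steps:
N(t) = 9
b = -2/3 (b = 2/(-3 - 4*(-3 + 3)) = 2/(-3 - 4*0) = 2/(-3 + 0) = 2/(-3) = 2*(-1/3) = -2/3 ≈ -0.66667)
h(m, z) = (9 + m)/(-2/3 + z) (h(m, z) = (m + 9)/(z - 2/3) = (9 + m)/(-2/3 + z))
h(-53, (2 + 6) + 11)**2 = (3*(9 - 53)/(-2 + 3*((2 + 6) + 11)))**2 = (3*(-44)/(-2 + 3*(8 + 11)))**2 = (3*(-44)/(-2 + 3*19))**2 = (3*(-44)/(-2 + 57))**2 = (3*(-44)/55)**2 = (3*(1/55)*(-44))**2 = (-12/5)**2 = 144/25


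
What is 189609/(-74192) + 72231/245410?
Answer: -20586491169/9103729360 ≈ -2.2613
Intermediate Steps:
189609/(-74192) + 72231/245410 = 189609*(-1/74192) + 72231*(1/245410) = -189609/74192 + 72231/245410 = -20586491169/9103729360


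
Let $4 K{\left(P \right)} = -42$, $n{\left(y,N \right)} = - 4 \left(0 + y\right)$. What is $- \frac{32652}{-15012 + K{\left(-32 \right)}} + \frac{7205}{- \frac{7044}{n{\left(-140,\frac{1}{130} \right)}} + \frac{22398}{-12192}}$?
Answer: $- \frac{5109564804376}{10267808645} \approx -497.63$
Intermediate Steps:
$n{\left(y,N \right)} = - 4 y$
$K{\left(P \right)} = - \frac{21}{2}$ ($K{\left(P \right)} = \frac{1}{4} \left(-42\right) = - \frac{21}{2}$)
$- \frac{32652}{-15012 + K{\left(-32 \right)}} + \frac{7205}{- \frac{7044}{n{\left(-140,\frac{1}{130} \right)}} + \frac{22398}{-12192}} = - \frac{32652}{-15012 - \frac{21}{2}} + \frac{7205}{- \frac{7044}{\left(-4\right) \left(-140\right)} + \frac{22398}{-12192}} = - \frac{32652}{- \frac{30045}{2}} + \frac{7205}{- \frac{7044}{560} + 22398 \left(- \frac{1}{12192}\right)} = \left(-32652\right) \left(- \frac{2}{30045}\right) + \frac{7205}{\left(-7044\right) \frac{1}{560} - \frac{3733}{2032}} = \frac{21768}{10015} + \frac{7205}{- \frac{1761}{140} - \frac{3733}{2032}} = \frac{21768}{10015} + \frac{7205}{- \frac{1025243}{71120}} = \frac{21768}{10015} + 7205 \left(- \frac{71120}{1025243}\right) = \frac{21768}{10015} - \frac{512419600}{1025243} = - \frac{5109564804376}{10267808645}$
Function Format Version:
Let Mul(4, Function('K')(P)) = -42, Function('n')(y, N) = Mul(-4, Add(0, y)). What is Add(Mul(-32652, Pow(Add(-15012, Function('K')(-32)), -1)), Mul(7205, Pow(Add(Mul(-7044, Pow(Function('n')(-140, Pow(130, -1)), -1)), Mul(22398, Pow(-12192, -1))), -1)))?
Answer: Rational(-5109564804376, 10267808645) ≈ -497.63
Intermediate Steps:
Function('n')(y, N) = Mul(-4, y)
Function('K')(P) = Rational(-21, 2) (Function('K')(P) = Mul(Rational(1, 4), -42) = Rational(-21, 2))
Add(Mul(-32652, Pow(Add(-15012, Function('K')(-32)), -1)), Mul(7205, Pow(Add(Mul(-7044, Pow(Function('n')(-140, Pow(130, -1)), -1)), Mul(22398, Pow(-12192, -1))), -1))) = Add(Mul(-32652, Pow(Add(-15012, Rational(-21, 2)), -1)), Mul(7205, Pow(Add(Mul(-7044, Pow(Mul(-4, -140), -1)), Mul(22398, Pow(-12192, -1))), -1))) = Add(Mul(-32652, Pow(Rational(-30045, 2), -1)), Mul(7205, Pow(Add(Mul(-7044, Pow(560, -1)), Mul(22398, Rational(-1, 12192))), -1))) = Add(Mul(-32652, Rational(-2, 30045)), Mul(7205, Pow(Add(Mul(-7044, Rational(1, 560)), Rational(-3733, 2032)), -1))) = Add(Rational(21768, 10015), Mul(7205, Pow(Add(Rational(-1761, 140), Rational(-3733, 2032)), -1))) = Add(Rational(21768, 10015), Mul(7205, Pow(Rational(-1025243, 71120), -1))) = Add(Rational(21768, 10015), Mul(7205, Rational(-71120, 1025243))) = Add(Rational(21768, 10015), Rational(-512419600, 1025243)) = Rational(-5109564804376, 10267808645)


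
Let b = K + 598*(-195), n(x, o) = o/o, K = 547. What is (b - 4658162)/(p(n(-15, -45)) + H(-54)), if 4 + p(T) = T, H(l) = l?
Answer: 251275/3 ≈ 83758.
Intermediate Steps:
n(x, o) = 1
b = -116063 (b = 547 + 598*(-195) = 547 - 116610 = -116063)
p(T) = -4 + T
(b - 4658162)/(p(n(-15, -45)) + H(-54)) = (-116063 - 4658162)/((-4 + 1) - 54) = -4774225/(-3 - 54) = -4774225/(-57) = -4774225*(-1/57) = 251275/3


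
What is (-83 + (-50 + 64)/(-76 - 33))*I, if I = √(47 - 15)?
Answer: -36244*√2/109 ≈ -470.25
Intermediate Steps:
I = 4*√2 (I = √32 = 4*√2 ≈ 5.6569)
(-83 + (-50 + 64)/(-76 - 33))*I = (-83 + (-50 + 64)/(-76 - 33))*(4*√2) = (-83 + 14/(-109))*(4*√2) = (-83 + 14*(-1/109))*(4*√2) = (-83 - 14/109)*(4*√2) = -36244*√2/109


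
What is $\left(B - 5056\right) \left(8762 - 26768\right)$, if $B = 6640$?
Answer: $-28521504$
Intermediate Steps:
$\left(B - 5056\right) \left(8762 - 26768\right) = \left(6640 - 5056\right) \left(8762 - 26768\right) = 1584 \left(-18006\right) = -28521504$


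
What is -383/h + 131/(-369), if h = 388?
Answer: -192155/143172 ≈ -1.3421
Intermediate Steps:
-383/h + 131/(-369) = -383/388 + 131/(-369) = -383*1/388 + 131*(-1/369) = -383/388 - 131/369 = -192155/143172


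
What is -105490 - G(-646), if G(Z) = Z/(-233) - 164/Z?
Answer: -7939299674/75259 ≈ -1.0549e+5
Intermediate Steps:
G(Z) = -164/Z - Z/233 (G(Z) = Z*(-1/233) - 164/Z = -Z/233 - 164/Z = -164/Z - Z/233)
-105490 - G(-646) = -105490 - (-164/(-646) - 1/233*(-646)) = -105490 - (-164*(-1/646) + 646/233) = -105490 - (82/323 + 646/233) = -105490 - 1*227764/75259 = -105490 - 227764/75259 = -7939299674/75259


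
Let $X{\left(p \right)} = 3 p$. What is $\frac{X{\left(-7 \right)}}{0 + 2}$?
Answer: $- \frac{21}{2} \approx -10.5$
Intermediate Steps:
$\frac{X{\left(-7 \right)}}{0 + 2} = \frac{3 \left(-7\right)}{0 + 2} = \frac{1}{2} \left(-21\right) = - \frac{21}{2}$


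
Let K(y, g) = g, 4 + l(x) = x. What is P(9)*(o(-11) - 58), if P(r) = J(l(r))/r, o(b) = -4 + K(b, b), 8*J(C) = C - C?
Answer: 0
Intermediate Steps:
l(x) = -4 + x
J(C) = 0 (J(C) = (C - C)/8 = (1/8)*0 = 0)
o(b) = -4 + b
P(r) = 0 (P(r) = 0/r = 0)
P(9)*(o(-11) - 58) = 0*((-4 - 11) - 58) = 0*(-15 - 58) = 0*(-73) = 0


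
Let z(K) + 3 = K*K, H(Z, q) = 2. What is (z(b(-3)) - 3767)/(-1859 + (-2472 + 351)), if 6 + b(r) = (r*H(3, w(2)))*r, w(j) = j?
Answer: 1813/1990 ≈ 0.91106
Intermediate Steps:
b(r) = -6 + 2*r² (b(r) = -6 + (r*2)*r = -6 + (2*r)*r = -6 + 2*r²)
z(K) = -3 + K² (z(K) = -3 + K*K = -3 + K²)
(z(b(-3)) - 3767)/(-1859 + (-2472 + 351)) = ((-3 + (-6 + 2*(-3)²)²) - 3767)/(-1859 + (-2472 + 351)) = ((-3 + (-6 + 2*9)²) - 3767)/(-1859 - 2121) = ((-3 + (-6 + 18)²) - 3767)/(-3980) = ((-3 + 12²) - 3767)*(-1/3980) = ((-3 + 144) - 3767)*(-1/3980) = (141 - 3767)*(-1/3980) = -3626*(-1/3980) = 1813/1990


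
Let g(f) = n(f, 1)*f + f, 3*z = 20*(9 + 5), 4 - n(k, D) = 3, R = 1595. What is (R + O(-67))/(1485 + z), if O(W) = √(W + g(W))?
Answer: 957/947 + 3*I*√201/4735 ≈ 1.0106 + 0.0089825*I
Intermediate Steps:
n(k, D) = 1 (n(k, D) = 4 - 1*3 = 4 - 3 = 1)
z = 280/3 (z = (20*(9 + 5))/3 = (20*14)/3 = (⅓)*280 = 280/3 ≈ 93.333)
g(f) = 2*f (g(f) = 1*f + f = f + f = 2*f)
O(W) = √3*√W (O(W) = √(W + 2*W) = √(3*W) = √3*√W)
(R + O(-67))/(1485 + z) = (1595 + √3*√(-67))/(1485 + 280/3) = (1595 + √3*(I*√67))/(4735/3) = (1595 + I*√201)*(3/4735) = 957/947 + 3*I*√201/4735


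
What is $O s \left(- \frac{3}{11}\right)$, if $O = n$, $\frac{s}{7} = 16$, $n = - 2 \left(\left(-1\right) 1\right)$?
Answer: $- \frac{672}{11} \approx -61.091$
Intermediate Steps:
$n = 2$ ($n = \left(-2\right) \left(-1\right) = 2$)
$s = 112$ ($s = 7 \cdot 16 = 112$)
$O = 2$
$O s \left(- \frac{3}{11}\right) = 2 \cdot 112 \left(- \frac{3}{11}\right) = 224 \left(\left(-3\right) \frac{1}{11}\right) = 224 \left(- \frac{3}{11}\right) = - \frac{672}{11}$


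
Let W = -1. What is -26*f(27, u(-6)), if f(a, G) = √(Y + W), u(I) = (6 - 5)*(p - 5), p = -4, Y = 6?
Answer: -26*√5 ≈ -58.138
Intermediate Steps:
u(I) = -9 (u(I) = (6 - 5)*(-4 - 5) = 1*(-9) = -9)
f(a, G) = √5 (f(a, G) = √(6 - 1) = √5)
-26*f(27, u(-6)) = -26*√5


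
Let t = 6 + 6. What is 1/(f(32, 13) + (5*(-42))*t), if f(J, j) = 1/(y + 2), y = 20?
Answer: -22/55439 ≈ -0.00039683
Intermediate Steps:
f(J, j) = 1/22 (f(J, j) = 1/(20 + 2) = 1/22)
t = 12
1/(f(32, 13) + (5*(-42))*t) = 1/(1/22 + (5*(-42))*12) = 1/(1/22 - 210*12) = 1/(1/22 - 2520) = 1/(-55439/22) = -22/55439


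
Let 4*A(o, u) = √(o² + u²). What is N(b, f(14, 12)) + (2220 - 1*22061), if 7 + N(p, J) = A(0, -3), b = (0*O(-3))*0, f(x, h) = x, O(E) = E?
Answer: -79389/4 ≈ -19847.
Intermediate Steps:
b = 0 (b = (0*(-3))*0 = 0*0 = 0)
A(o, u) = √(o² + u²)/4
N(p, J) = -25/4 (N(p, J) = -7 + √(0² + (-3)²)/4 = -7 + √(0 + 9)/4 = -7 + √9/4 = -7 + (¼)*3 = -7 + ¾ = -25/4)
N(b, f(14, 12)) + (2220 - 1*22061) = -25/4 + (2220 - 1*22061) = -25/4 + (2220 - 22061) = -25/4 - 19841 = -79389/4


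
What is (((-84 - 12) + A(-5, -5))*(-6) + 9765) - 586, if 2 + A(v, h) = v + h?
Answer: 9827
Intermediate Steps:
A(v, h) = -2 + h + v (A(v, h) = -2 + (v + h) = -2 + (h + v) = -2 + h + v)
(((-84 - 12) + A(-5, -5))*(-6) + 9765) - 586 = (((-84 - 12) + (-2 - 5 - 5))*(-6) + 9765) - 586 = ((-96 - 12)*(-6) + 9765) - 586 = (-108*(-6) + 9765) - 586 = (648 + 9765) - 586 = 10413 - 586 = 9827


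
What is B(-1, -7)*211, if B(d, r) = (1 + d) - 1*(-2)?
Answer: 422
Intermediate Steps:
B(d, r) = 3 + d (B(d, r) = (1 + d) + 2 = 3 + d)
B(-1, -7)*211 = (3 - 1)*211 = 2*211 = 422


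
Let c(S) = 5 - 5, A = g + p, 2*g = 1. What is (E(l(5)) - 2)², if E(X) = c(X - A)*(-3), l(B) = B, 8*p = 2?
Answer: 4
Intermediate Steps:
g = ½ (g = (½)*1 = ½ ≈ 0.50000)
p = ¼ (p = (⅛)*2 = ¼ ≈ 0.25000)
A = ¾ (A = ½ + ¼ = ¾ ≈ 0.75000)
c(S) = 0
E(X) = 0 (E(X) = 0*(-3) = 0)
(E(l(5)) - 2)² = (0 - 2)² = (-2)² = 4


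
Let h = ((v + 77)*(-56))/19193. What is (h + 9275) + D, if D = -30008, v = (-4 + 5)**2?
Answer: -397932837/19193 ≈ -20733.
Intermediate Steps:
v = 1 (v = 1**2 = 1)
h = -4368/19193 (h = ((1 + 77)*(-56))/19193 = (78*(-56))*(1/19193) = -4368*1/19193 = -4368/19193 ≈ -0.22758)
(h + 9275) + D = (-4368/19193 + 9275) - 30008 = 178010707/19193 - 30008 = -397932837/19193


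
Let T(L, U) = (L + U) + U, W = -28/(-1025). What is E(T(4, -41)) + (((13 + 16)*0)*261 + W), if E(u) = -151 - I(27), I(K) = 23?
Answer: -178322/1025 ≈ -173.97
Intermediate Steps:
W = 28/1025 (W = -28*(-1/1025) = 28/1025 ≈ 0.027317)
T(L, U) = L + 2*U
E(u) = -174 (E(u) = -151 - 1*23 = -151 - 23 = -174)
E(T(4, -41)) + (((13 + 16)*0)*261 + W) = -174 + (((13 + 16)*0)*261 + 28/1025) = -174 + ((29*0)*261 + 28/1025) = -174 + (0*261 + 28/1025) = -174 + (0 + 28/1025) = -174 + 28/1025 = -178322/1025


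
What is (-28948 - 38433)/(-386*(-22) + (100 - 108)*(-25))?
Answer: -67381/8692 ≈ -7.7521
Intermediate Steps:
(-28948 - 38433)/(-386*(-22) + (100 - 108)*(-25)) = -67381/(8492 - 8*(-25)) = -67381/(8492 + 200) = -67381/8692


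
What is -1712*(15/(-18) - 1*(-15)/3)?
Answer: -21400/3 ≈ -7133.3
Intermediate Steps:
-1712*(15/(-18) - 1*(-15)/3) = -1712*(15*(-1/18) + 15*(1/3)) = -1712*(-5/6 + 5) = -1712*25/6 = -21400/3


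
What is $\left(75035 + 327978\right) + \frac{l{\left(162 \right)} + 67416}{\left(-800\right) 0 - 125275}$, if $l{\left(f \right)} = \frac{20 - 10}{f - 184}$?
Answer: $\frac{555361247754}{1378025} \approx 4.0301 \cdot 10^{5}$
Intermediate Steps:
$l{\left(f \right)} = \frac{10}{-184 + f}$
$\left(75035 + 327978\right) + \frac{l{\left(162 \right)} + 67416}{\left(-800\right) 0 - 125275} = \left(75035 + 327978\right) + \frac{\frac{10}{-184 + 162} + 67416}{\left(-800\right) 0 - 125275} = 403013 + \frac{\frac{10}{-22} + 67416}{0 - 125275} = 403013 + \frac{10 \left(- \frac{1}{22}\right) + 67416}{-125275} = 403013 + \left(- \frac{5}{11} + 67416\right) \left(- \frac{1}{125275}\right) = 403013 + \frac{741571}{11} \left(- \frac{1}{125275}\right) = 403013 - \frac{741571}{1378025} = \frac{555361247754}{1378025}$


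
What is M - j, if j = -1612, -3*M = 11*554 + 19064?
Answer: -6774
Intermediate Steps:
M = -8386 (M = -(11*554 + 19064)/3 = -(6094 + 19064)/3 = -⅓*25158 = -8386)
M - j = -8386 - 1*(-1612) = -8386 + 1612 = -6774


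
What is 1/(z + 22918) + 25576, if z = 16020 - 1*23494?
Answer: 394995745/15444 ≈ 25576.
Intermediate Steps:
z = -7474 (z = 16020 - 23494 = -7474)
1/(z + 22918) + 25576 = 1/(-7474 + 22918) + 25576 = 1/15444 + 25576 = 394995745/15444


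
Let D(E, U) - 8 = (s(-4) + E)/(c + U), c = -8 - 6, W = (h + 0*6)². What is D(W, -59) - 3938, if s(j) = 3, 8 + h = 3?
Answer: -286918/73 ≈ -3930.4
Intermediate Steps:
h = -5 (h = -8 + 3 = -5)
W = 25 (W = (-5 + 0*6)² = (-5 + 0)² = (-5)² = 25)
c = -14
D(E, U) = 8 + (3 + E)/(-14 + U)
D(W, -59) - 3938 = (-109 + 25 + 8*(-59))/(-14 - 59) - 3938 = (-109 + 25 - 472)/(-73) - 3938 = -1/73*(-556) - 3938 = 556/73 - 3938 = -286918/73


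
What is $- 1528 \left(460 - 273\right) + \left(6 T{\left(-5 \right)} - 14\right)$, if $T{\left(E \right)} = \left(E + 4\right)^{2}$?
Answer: $-285744$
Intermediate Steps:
$T{\left(E \right)} = \left(4 + E\right)^{2}$
$- 1528 \left(460 - 273\right) + \left(6 T{\left(-5 \right)} - 14\right) = - 1528 \left(460 - 273\right) - \left(14 - 6 \left(4 - 5\right)^{2}\right) = - 1528 \left(460 - 273\right) - \left(14 - 6 \left(-1\right)^{2}\right) = \left(-1528\right) 187 + \left(6 \cdot 1 - 14\right) = -285736 + \left(6 - 14\right) = -285736 - 8 = -285744$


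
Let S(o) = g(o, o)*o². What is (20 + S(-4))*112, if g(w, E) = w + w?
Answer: -12096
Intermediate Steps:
g(w, E) = 2*w
S(o) = 2*o³ (S(o) = (2*o)*o² = 2*o³)
(20 + S(-4))*112 = (20 + 2*(-4)³)*112 = (20 + 2*(-64))*112 = (20 - 128)*112 = -108*112 = -12096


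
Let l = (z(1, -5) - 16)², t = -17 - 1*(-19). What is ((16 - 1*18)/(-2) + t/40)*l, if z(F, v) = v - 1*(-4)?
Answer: 6069/20 ≈ 303.45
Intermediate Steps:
t = 2 (t = -17 + 19 = 2)
z(F, v) = 4 + v (z(F, v) = v + 4 = 4 + v)
l = 289 (l = ((4 - 5) - 16)² = (-1 - 16)² = (-17)² = 289)
((16 - 1*18)/(-2) + t/40)*l = ((16 - 1*18)/(-2) + 2/40)*289 = ((16 - 18)*(-½) + 2*(1/40))*289 = (-2*(-½) + 1/20)*289 = (1 + 1/20)*289 = (21/20)*289 = 6069/20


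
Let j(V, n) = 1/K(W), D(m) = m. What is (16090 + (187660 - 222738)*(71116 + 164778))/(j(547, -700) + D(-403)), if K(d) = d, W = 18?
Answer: 148944125556/7253 ≈ 2.0536e+7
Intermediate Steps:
j(V, n) = 1/18
(16090 + (187660 - 222738)*(71116 + 164778))/(j(547, -700) + D(-403)) = (16090 + (187660 - 222738)*(71116 + 164778))/(1/18 - 403) = (16090 - 35078*235894)/(-7253/18) = (16090 - 8274689732)*(-18/7253) = -8274673642*(-18/7253) = 148944125556/7253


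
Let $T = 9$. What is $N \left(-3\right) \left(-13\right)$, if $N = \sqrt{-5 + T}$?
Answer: $78$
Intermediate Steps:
$N = 2$ ($N = \sqrt{-5 + 9} = \sqrt{4} = 2$)
$N \left(-3\right) \left(-13\right) = 2 \left(-3\right) \left(-13\right) = \left(-6\right) \left(-13\right) = 78$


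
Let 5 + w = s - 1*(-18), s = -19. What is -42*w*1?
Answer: 252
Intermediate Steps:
w = -6 (w = -5 + (-19 - 1*(-18)) = -5 + (-19 + 18) = -5 - 1 = -6)
-42*w*1 = -42*(-6)*1 = 252*1 = 252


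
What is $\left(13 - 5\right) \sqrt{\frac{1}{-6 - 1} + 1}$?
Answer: $\frac{8 \sqrt{42}}{7} \approx 7.4066$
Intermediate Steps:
$\left(13 - 5\right) \sqrt{\frac{1}{-6 - 1} + 1} = 8 \sqrt{\frac{1}{-7} + 1} = 8 \sqrt{- \frac{1}{7} + 1} = 8 \sqrt{\frac{6}{7}} = 8 \frac{\sqrt{42}}{7} = \frac{8 \sqrt{42}}{7}$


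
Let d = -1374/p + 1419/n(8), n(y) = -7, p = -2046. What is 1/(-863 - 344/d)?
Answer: -120569/103845765 ≈ -0.0011610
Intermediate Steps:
d = -482276/2387 (d = -1374/(-2046) + 1419/(-7) = -1374*(-1/2046) + 1419*(-1/7) = 229/341 - 1419/7 = -482276/2387 ≈ -202.04)
1/(-863 - 344/d) = 1/(-863 - 344/(-482276/2387)) = 1/(-863 - 344*(-2387/482276)) = 1/(-863 + 205282/120569) = 1/(-103845765/120569) = -120569/103845765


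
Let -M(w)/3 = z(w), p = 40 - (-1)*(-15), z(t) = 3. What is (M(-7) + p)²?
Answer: 256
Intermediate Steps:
p = 25 (p = 40 - 1*15 = 40 - 15 = 25)
M(w) = -9 (M(w) = -3*3 = -9)
(M(-7) + p)² = (-9 + 25)² = 16² = 256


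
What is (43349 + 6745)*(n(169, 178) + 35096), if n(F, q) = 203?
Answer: 1768268106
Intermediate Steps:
(43349 + 6745)*(n(169, 178) + 35096) = (43349 + 6745)*(203 + 35096) = 50094*35299 = 1768268106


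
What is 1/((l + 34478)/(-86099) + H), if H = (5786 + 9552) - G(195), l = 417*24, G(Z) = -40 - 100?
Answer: 6623/102507372 ≈ 6.4610e-5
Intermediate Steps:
G(Z) = -140
l = 10008
H = 15478 (H = (5786 + 9552) - 1*(-140) = 15338 + 140 = 15478)
1/((l + 34478)/(-86099) + H) = 1/((10008 + 34478)/(-86099) + 15478) = 1/(44486*(-1/86099) + 15478) = 1/(-3422/6623 + 15478) = 1/(102507372/6623) = 6623/102507372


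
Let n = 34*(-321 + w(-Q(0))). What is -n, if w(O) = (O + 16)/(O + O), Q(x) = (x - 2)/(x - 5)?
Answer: 11577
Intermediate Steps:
Q(x) = (-2 + x)/(-5 + x)
w(O) = (16 + O)/(2*O) (w(O) = (16 + O)/((2*O)) = (16 + O)*(1/(2*O)) = (16 + O)/(2*O))
n = -11577 (n = 34*(-321 + (16 - (-2 + 0)/(-5 + 0))/(2*((-(-2 + 0)/(-5 + 0))))) = 34*(-321 + (16 - (-2)/(-5))/(2*((-(-2)/(-5))))) = 34*(-321 + (16 - (-1)*(-2)/5)/(2*((-(-1)*(-2)/5)))) = 34*(-321 + (16 - 1*⅖)/(2*((-1*⅖)))) = 34*(-321 + (16 - ⅖)/(2*(-⅖))) = 34*(-321 + (½)*(-5/2)*(78/5)) = 34*(-321 - 39/2) = 34*(-681/2) = -11577)
-n = -1*(-11577) = 11577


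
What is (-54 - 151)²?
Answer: 42025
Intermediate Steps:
(-54 - 151)² = (-205)² = 42025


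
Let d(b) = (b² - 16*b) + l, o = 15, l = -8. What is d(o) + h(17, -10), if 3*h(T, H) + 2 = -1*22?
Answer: -31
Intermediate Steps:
h(T, H) = -8 (h(T, H) = -⅔ + (-1*22)/3 = -⅔ + (⅓)*(-22) = -⅔ - 22/3 = -8)
d(b) = -8 + b² - 16*b (d(b) = (b² - 16*b) - 8 = -8 + b² - 16*b)
d(o) + h(17, -10) = (-8 + 15² - 16*15) - 8 = (-8 + 225 - 240) - 8 = -23 - 8 = -31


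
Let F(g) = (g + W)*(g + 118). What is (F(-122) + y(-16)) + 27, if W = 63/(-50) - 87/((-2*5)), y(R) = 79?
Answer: 14106/25 ≈ 564.24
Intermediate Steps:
W = 186/25 (W = 63*(-1/50) - 87/(-10) = -63/50 - 87*(-1/10) = -63/50 + 87/10 = 186/25 ≈ 7.4400)
F(g) = (118 + g)*(186/25 + g) (F(g) = (g + 186/25)*(g + 118) = (186/25 + g)*(118 + g) = (118 + g)*(186/25 + g))
(F(-122) + y(-16)) + 27 = ((21948/25 + (-122)**2 + (3136/25)*(-122)) + 79) + 27 = ((21948/25 + 14884 - 382592/25) + 79) + 27 = (11456/25 + 79) + 27 = 13431/25 + 27 = 14106/25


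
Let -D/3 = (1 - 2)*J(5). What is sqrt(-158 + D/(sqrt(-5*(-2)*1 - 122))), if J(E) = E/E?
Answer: sqrt(-30968 - 21*I*sqrt(7))/14 ≈ 0.011276 - 12.57*I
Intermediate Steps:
J(E) = 1
D = 3 (D = -3*(1 - 2) = -(-3) = -3*(-1) = 3)
sqrt(-158 + D/(sqrt(-5*(-2)*1 - 122))) = sqrt(-158 + 3/(sqrt(-5*(-2)*1 - 122))) = sqrt(-158 + 3/(sqrt(10*1 - 122))) = sqrt(-158 + 3/(sqrt(10 - 122))) = sqrt(-158 + 3/(sqrt(-112))) = sqrt(-158 + 3/((4*I*sqrt(7)))) = sqrt(-158 + 3*(-I*sqrt(7)/28)) = sqrt(-158 - 3*I*sqrt(7)/28)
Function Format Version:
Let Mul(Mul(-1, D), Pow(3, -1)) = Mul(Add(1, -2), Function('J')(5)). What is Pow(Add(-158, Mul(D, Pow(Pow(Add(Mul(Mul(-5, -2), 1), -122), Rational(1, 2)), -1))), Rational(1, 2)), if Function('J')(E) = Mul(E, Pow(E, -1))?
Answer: Mul(Rational(1, 14), Pow(Add(-30968, Mul(-21, I, Pow(7, Rational(1, 2)))), Rational(1, 2))) ≈ Add(0.011276, Mul(-12.570, I))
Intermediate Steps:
Function('J')(E) = 1
D = 3 (D = Mul(-3, Mul(Add(1, -2), 1)) = Mul(-3, Mul(-1, 1)) = Mul(-3, -1) = 3)
Pow(Add(-158, Mul(D, Pow(Pow(Add(Mul(Mul(-5, -2), 1), -122), Rational(1, 2)), -1))), Rational(1, 2)) = Pow(Add(-158, Mul(3, Pow(Pow(Add(Mul(Mul(-5, -2), 1), -122), Rational(1, 2)), -1))), Rational(1, 2)) = Pow(Add(-158, Mul(3, Pow(Pow(Add(Mul(10, 1), -122), Rational(1, 2)), -1))), Rational(1, 2)) = Pow(Add(-158, Mul(3, Pow(Pow(Add(10, -122), Rational(1, 2)), -1))), Rational(1, 2)) = Pow(Add(-158, Mul(3, Pow(Pow(-112, Rational(1, 2)), -1))), Rational(1, 2)) = Pow(Add(-158, Mul(3, Pow(Mul(4, I, Pow(7, Rational(1, 2))), -1))), Rational(1, 2)) = Pow(Add(-158, Mul(3, Mul(Rational(-1, 28), I, Pow(7, Rational(1, 2))))), Rational(1, 2)) = Pow(Add(-158, Mul(Rational(-3, 28), I, Pow(7, Rational(1, 2)))), Rational(1, 2))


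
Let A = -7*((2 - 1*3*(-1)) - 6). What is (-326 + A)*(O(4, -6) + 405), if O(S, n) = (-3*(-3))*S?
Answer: -140679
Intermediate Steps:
O(S, n) = 9*S
A = 7 (A = -7*((2 - 3*(-1)) - 6) = -7*((2 + 3) - 6) = -7*(5 - 6) = -7*(-1) = 7)
(-326 + A)*(O(4, -6) + 405) = (-326 + 7)*(9*4 + 405) = -319*(36 + 405) = -319*441 = -140679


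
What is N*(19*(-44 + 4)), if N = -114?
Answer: 86640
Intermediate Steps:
N*(19*(-44 + 4)) = -2166*(-44 + 4) = -2166*(-40) = -114*(-760) = 86640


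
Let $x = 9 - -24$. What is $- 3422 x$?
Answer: $-112926$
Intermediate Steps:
$x = 33$ ($x = 9 + 24 = 33$)
$- 3422 x = \left(-3422\right) 33 = -112926$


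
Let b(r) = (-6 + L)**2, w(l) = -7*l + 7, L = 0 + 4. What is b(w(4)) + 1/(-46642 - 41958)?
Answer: 354399/88600 ≈ 4.0000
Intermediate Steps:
L = 4
w(l) = 7 - 7*l
b(r) = 4 (b(r) = (-6 + 4)**2 = (-2)**2 = 4)
b(w(4)) + 1/(-46642 - 41958) = 4 + 1/(-46642 - 41958) = 4 + 1/(-88600) = 4 - 1/88600 = 354399/88600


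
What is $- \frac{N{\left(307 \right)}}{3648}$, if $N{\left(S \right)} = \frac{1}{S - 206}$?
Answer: $- \frac{1}{368448} \approx -2.7141 \cdot 10^{-6}$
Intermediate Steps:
$N{\left(S \right)} = \frac{1}{-206 + S}$
$- \frac{N{\left(307 \right)}}{3648} = - \frac{1}{\left(-206 + 307\right) 3648} = - \frac{1}{101 \cdot 3648} = \left(-1\right) \frac{1}{368448} = - \frac{1}{368448}$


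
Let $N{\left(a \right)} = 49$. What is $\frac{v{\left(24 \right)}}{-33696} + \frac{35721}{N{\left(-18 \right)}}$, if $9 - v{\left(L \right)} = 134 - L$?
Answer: $\frac{24564485}{33696} \approx 729.0$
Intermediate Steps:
$v{\left(L \right)} = -125 + L$ ($v{\left(L \right)} = 9 - \left(134 - L\right) = 9 + \left(-134 + L\right) = -125 + L$)
$\frac{v{\left(24 \right)}}{-33696} + \frac{35721}{N{\left(-18 \right)}} = \frac{-125 + 24}{-33696} + \frac{35721}{49} = \left(-101\right) \left(- \frac{1}{33696}\right) + 35721 \cdot \frac{1}{49} = \frac{101}{33696} + 729 = \frac{24564485}{33696}$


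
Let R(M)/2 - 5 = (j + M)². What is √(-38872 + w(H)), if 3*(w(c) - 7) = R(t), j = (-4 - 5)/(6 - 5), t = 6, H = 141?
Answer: I*√349701/3 ≈ 197.12*I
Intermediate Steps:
j = -9 (j = -9/1 = -9*1 = -9)
R(M) = 10 + 2*(-9 + M)²
w(c) = 49/3 (w(c) = 7 + (10 + 2*(-9 + 6)²)/3 = 7 + (10 + 2*(-3)²)/3 = 7 + (10 + 2*9)/3 = 7 + (10 + 18)/3 = 7 + (⅓)*28 = 7 + 28/3 = 49/3)
√(-38872 + w(H)) = √(-38872 + 49/3) = √(-116567/3) = I*√349701/3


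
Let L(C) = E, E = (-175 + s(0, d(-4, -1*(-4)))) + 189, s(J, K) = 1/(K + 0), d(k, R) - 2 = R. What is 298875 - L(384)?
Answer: 1793165/6 ≈ 2.9886e+5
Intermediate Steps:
d(k, R) = 2 + R
s(J, K) = 1/K
E = 85/6 (E = (-175 + 1/(2 - 1*(-4))) + 189 = (-175 + 1/(2 + 4)) + 189 = (-175 + 1/6) + 189 = (-175 + ⅙) + 189 = -1049/6 + 189 = 85/6 ≈ 14.167)
L(C) = 85/6
298875 - L(384) = 298875 - 1*85/6 = 298875 - 85/6 = 1793165/6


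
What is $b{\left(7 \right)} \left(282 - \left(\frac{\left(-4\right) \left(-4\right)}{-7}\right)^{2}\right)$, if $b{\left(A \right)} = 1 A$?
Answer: $\frac{13562}{7} \approx 1937.4$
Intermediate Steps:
$b{\left(A \right)} = A$
$b{\left(7 \right)} \left(282 - \left(\frac{\left(-4\right) \left(-4\right)}{-7}\right)^{2}\right) = 7 \left(282 - \left(\frac{\left(-4\right) \left(-4\right)}{-7}\right)^{2}\right) = 7 \left(282 - \left(16 \left(- \frac{1}{7}\right)\right)^{2}\right) = 7 \left(282 - \left(- \frac{16}{7}\right)^{2}\right) = 7 \left(282 - \frac{256}{49}\right) = 7 \cdot \frac{13562}{49} = \frac{13562}{7}$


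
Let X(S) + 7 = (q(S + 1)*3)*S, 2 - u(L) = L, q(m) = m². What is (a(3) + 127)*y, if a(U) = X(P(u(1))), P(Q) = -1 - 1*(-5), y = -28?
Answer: -11760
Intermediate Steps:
u(L) = 2 - L
P(Q) = 4 (P(Q) = -1 + 5 = 4)
X(S) = -7 + 3*S*(1 + S)² (X(S) = -7 + ((S + 1)²*3)*S = -7 + ((1 + S)²*3)*S = -7 + (3*(1 + S)²)*S = -7 + 3*S*(1 + S)²)
a(U) = 293 (a(U) = -7 + 3*4*(1 + 4)² = -7 + 3*4*5² = -7 + 3*4*25 = -7 + 300 = 293)
(a(3) + 127)*y = (293 + 127)*(-28) = 420*(-28) = -11760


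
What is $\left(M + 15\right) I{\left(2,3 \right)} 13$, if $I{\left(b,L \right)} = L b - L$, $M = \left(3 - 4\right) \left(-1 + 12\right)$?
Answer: $156$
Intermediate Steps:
$M = -11$ ($M = \left(-1\right) 11 = -11$)
$I{\left(b,L \right)} = - L + L b$
$\left(M + 15\right) I{\left(2,3 \right)} 13 = \left(-11 + 15\right) 3 \left(-1 + 2\right) 13 = 4 \cdot 3 \cdot 1 \cdot 13 = 4 \cdot 3 \cdot 13 = 12 \cdot 13 = 156$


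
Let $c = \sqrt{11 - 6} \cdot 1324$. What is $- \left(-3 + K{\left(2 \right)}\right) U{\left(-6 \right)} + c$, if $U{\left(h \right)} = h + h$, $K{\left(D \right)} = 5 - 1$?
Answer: $12 + 1324 \sqrt{5} \approx 2972.6$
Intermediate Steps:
$K{\left(D \right)} = 4$
$U{\left(h \right)} = 2 h$
$c = 1324 \sqrt{5}$ ($c = \sqrt{5} \cdot 1324 = 1324 \sqrt{5} \approx 2960.6$)
$- \left(-3 + K{\left(2 \right)}\right) U{\left(-6 \right)} + c = - \left(-3 + 4\right) 2 \left(-6\right) + 1324 \sqrt{5} = - 1 \left(-12\right) + 1324 \sqrt{5} = \left(-1\right) \left(-12\right) + 1324 \sqrt{5} = 12 + 1324 \sqrt{5}$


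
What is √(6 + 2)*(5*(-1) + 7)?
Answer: 4*√2 ≈ 5.6569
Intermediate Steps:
√(6 + 2)*(5*(-1) + 7) = √8*(-5 + 7) = (2*√2)*2 = 4*√2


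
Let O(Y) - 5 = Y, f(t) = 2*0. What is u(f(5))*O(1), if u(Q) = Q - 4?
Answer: -24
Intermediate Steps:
f(t) = 0
u(Q) = -4 + Q
O(Y) = 5 + Y
u(f(5))*O(1) = (-4 + 0)*(5 + 1) = -4*6 = -24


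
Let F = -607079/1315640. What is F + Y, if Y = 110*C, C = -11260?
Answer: -1629552311079/1315640 ≈ -1.2386e+6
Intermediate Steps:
F = -607079/1315640 (F = -607079*1/1315640 = -607079/1315640 ≈ -0.46143)
Y = -1238600 (Y = 110*(-11260) = -1238600)
F + Y = -607079/1315640 - 1238600 = -1629552311079/1315640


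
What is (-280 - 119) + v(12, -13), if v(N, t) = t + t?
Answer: -425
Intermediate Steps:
v(N, t) = 2*t
(-280 - 119) + v(12, -13) = (-280 - 119) + 2*(-13) = -399 - 26 = -425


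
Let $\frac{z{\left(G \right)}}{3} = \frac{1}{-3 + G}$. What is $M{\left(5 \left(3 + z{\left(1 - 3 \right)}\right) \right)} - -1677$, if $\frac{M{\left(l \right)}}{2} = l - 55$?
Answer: $1591$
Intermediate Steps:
$z{\left(G \right)} = \frac{3}{-3 + G}$
$M{\left(l \right)} = -110 + 2 l$ ($M{\left(l \right)} = 2 \left(l - 55\right) = 2 \left(-55 + l\right) = -110 + 2 l$)
$M{\left(5 \left(3 + z{\left(1 - 3 \right)}\right) \right)} - -1677 = \left(-110 + 2 \cdot 5 \left(3 + \frac{3}{-3 + \left(1 - 3\right)}\right)\right) - -1677 = \left(-110 + 2 \cdot 5 \left(3 + \frac{3}{-3 - 2}\right)\right) + 1677 = \left(-110 + 2 \cdot 5 \left(3 + \frac{3}{-5}\right)\right) + 1677 = \left(-110 + 2 \cdot 5 \left(3 + 3 \left(- \frac{1}{5}\right)\right)\right) + 1677 = \left(-110 + 2 \cdot 5 \left(3 - \frac{3}{5}\right)\right) + 1677 = \left(-110 + 2 \cdot 5 \cdot \frac{12}{5}\right) + 1677 = \left(-110 + 2 \cdot 12\right) + 1677 = \left(-110 + 24\right) + 1677 = -86 + 1677 = 1591$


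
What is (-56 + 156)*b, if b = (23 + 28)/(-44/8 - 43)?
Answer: -10200/97 ≈ -105.15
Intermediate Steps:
b = -102/97 (b = 51/(-44*⅛ - 43) = 51/(-11/2 - 43) = 51/(-97/2) = 51*(-2/97) = -102/97 ≈ -1.0515)
(-56 + 156)*b = (-56 + 156)*(-102/97) = 100*(-102/97) = -10200/97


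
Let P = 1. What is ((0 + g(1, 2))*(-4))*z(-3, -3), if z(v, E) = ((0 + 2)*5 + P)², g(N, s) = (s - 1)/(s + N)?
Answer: -484/3 ≈ -161.33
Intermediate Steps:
g(N, s) = (-1 + s)/(N + s)
z(v, E) = 121 (z(v, E) = ((0 + 2)*5 + 1)² = (2*5 + 1)² = (10 + 1)² = 11² = 121)
((0 + g(1, 2))*(-4))*z(-3, -3) = ((0 + (-1 + 2)/(1 + 2))*(-4))*121 = ((0 + 1/3)*(-4))*121 = ((0 + (⅓)*1)*(-4))*121 = ((0 + ⅓)*(-4))*121 = ((⅓)*(-4))*121 = -4/3*121 = -484/3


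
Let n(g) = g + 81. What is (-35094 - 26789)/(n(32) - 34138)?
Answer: 61883/34025 ≈ 1.8188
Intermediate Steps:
n(g) = 81 + g
(-35094 - 26789)/(n(32) - 34138) = (-35094 - 26789)/((81 + 32) - 34138) = -61883/(113 - 34138) = -61883/(-34025) = -61883*(-1/34025) = 61883/34025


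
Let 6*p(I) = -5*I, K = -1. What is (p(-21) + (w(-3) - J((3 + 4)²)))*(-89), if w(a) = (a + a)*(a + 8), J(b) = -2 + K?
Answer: 1691/2 ≈ 845.50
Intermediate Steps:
J(b) = -3 (J(b) = -2 - 1 = -3)
w(a) = 2*a*(8 + a) (w(a) = (2*a)*(8 + a) = 2*a*(8 + a))
p(I) = -5*I/6 (p(I) = (-5*I)/6 = -5*I/6)
(p(-21) + (w(-3) - J((3 + 4)²)))*(-89) = (-⅚*(-21) + (2*(-3)*(8 - 3) - 1*(-3)))*(-89) = (35/2 + (2*(-3)*5 + 3))*(-89) = (35/2 + (-30 + 3))*(-89) = (35/2 - 27)*(-89) = -19/2*(-89) = 1691/2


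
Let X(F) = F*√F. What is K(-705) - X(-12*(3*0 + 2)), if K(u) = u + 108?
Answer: -597 + 48*I*√6 ≈ -597.0 + 117.58*I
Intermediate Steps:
K(u) = 108 + u
X(F) = F^(3/2)
K(-705) - X(-12*(3*0 + 2)) = (108 - 705) - (-12*(3*0 + 2))^(3/2) = -597 - (-12*(0 + 2))^(3/2) = -597 - (-12*2)^(3/2) = -597 - (-24)^(3/2) = -597 - (-48)*I*√6 = -597 + 48*I*√6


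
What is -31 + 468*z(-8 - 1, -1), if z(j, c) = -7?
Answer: -3307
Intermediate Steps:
-31 + 468*z(-8 - 1, -1) = -31 + 468*(-7) = -31 - 3276 = -3307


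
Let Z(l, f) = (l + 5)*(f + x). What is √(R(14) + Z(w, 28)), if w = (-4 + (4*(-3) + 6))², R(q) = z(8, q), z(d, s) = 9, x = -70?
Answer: 3*I*√489 ≈ 66.34*I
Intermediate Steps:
R(q) = 9
w = 100 (w = (-4 + (-12 + 6))² = (-4 - 6)² = (-10)² = 100)
Z(l, f) = (-70 + f)*(5 + l) (Z(l, f) = (l + 5)*(f - 70) = (5 + l)*(-70 + f) = (-70 + f)*(5 + l))
√(R(14) + Z(w, 28)) = √(9 + (-350 - 70*100 + 5*28 + 28*100)) = √(9 + (-350 - 7000 + 140 + 2800)) = √(9 - 4410) = √(-4401) = 3*I*√489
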